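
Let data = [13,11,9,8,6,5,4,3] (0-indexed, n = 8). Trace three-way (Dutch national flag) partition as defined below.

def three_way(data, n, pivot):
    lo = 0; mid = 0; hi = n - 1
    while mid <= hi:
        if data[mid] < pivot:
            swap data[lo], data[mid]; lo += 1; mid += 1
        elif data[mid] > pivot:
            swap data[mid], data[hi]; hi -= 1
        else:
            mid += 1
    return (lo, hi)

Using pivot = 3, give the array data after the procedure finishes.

[3,9,8,6,5,4,11,13]

lo=0 mid=0 hi=7
13>3: swap(0,7), hi=6 ⇒ [3,11,9,8,6,5,4,13]
3=3: mid=1
11>3: swap(1,6), hi=5 ⇒ [3,4,9,8,6,5,11,13]
4>3: swap(1,5), hi=4 ⇒ [3,5,9,8,6,4,11,13]
5>3: swap(1,4), hi=3 ⇒ [3,6,9,8,5,4,11,13]
6>3: swap(1,3), hi=2 ⇒ [3,8,9,6,5,4,11,13]
8>3: swap(1,2), hi=1 ⇒ [3,9,8,6,5,4,11,13]
9>3: swap(1,1), hi=0 ⇒ [3,9,8,6,5,4,11,13]
done. lo=0 hi=0; data=[3,9,8,6,5,4,11,13]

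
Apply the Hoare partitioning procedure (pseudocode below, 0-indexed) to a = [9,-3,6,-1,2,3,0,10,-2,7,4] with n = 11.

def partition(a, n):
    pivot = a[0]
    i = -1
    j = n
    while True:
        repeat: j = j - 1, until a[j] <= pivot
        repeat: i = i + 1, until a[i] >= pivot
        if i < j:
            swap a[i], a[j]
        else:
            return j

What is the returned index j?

pivot = a[0] = 9; i = -1, j = 11
j→10 (a[10]=4≤9), i→0 (a[0]=9≥9); i<j, swap → [4,-3,6,-1,2,3,0,10,-2,7,9]
j→9 (a[9]=7≤9), i→7 (a[7]=10≥9); i<j, swap → [4,-3,6,-1,2,3,0,7,-2,10,9]
j→8, i→9; i≥j, return j=8. a = [4,-3,6,-1,2,3,0,7,-2,10,9]

8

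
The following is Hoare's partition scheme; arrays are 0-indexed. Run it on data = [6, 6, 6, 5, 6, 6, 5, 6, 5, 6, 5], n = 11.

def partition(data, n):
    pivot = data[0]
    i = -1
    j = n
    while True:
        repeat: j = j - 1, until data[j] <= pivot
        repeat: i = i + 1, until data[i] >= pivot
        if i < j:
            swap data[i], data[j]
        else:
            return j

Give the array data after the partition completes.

[5, 6, 5, 5, 6, 5, 6, 6, 6, 6, 6]

pivot = data[0] = 6; i = -1, j = 11
j→10 (data[10]=5≤6), i→0 (data[0]=6≥6); i<j, swap → [5, 6, 6, 5, 6, 6, 5, 6, 5, 6, 6]
j→9 (data[9]=6≤6), i→1 (data[1]=6≥6); i<j, swap → [5, 6, 6, 5, 6, 6, 5, 6, 5, 6, 6]
j→8 (data[8]=5≤6), i→2 (data[2]=6≥6); i<j, swap → [5, 6, 5, 5, 6, 6, 5, 6, 6, 6, 6]
j→7 (data[7]=6≤6), i→4 (data[4]=6≥6); i<j, swap → [5, 6, 5, 5, 6, 6, 5, 6, 6, 6, 6]
j→6 (data[6]=5≤6), i→5 (data[5]=6≥6); i<j, swap → [5, 6, 5, 5, 6, 5, 6, 6, 6, 6, 6]
j→5, i→6; i≥j, return j=5. data = [5, 6, 5, 5, 6, 5, 6, 6, 6, 6, 6]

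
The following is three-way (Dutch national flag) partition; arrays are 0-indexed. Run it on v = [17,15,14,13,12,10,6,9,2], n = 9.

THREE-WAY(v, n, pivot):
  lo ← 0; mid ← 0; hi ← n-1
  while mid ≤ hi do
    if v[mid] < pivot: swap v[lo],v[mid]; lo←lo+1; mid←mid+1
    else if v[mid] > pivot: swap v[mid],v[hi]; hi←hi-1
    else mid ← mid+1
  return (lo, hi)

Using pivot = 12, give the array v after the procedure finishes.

pivot = 12; lo=0, mid=0, hi=8
v[mid]=17>12: swap v[0],v[8]; hi=7 → [2,15,14,13,12,10,6,9,17]
v[mid]=2<12: swap v[0],v[0]; lo=1,mid=1 → [2,15,14,13,12,10,6,9,17]
v[mid]=15>12: swap v[1],v[7]; hi=6 → [2,9,14,13,12,10,6,15,17]
v[mid]=9<12: swap v[1],v[1]; lo=2,mid=2 → [2,9,14,13,12,10,6,15,17]
v[mid]=14>12: swap v[2],v[6]; hi=5 → [2,9,6,13,12,10,14,15,17]
v[mid]=6<12: swap v[2],v[2]; lo=3,mid=3 → [2,9,6,13,12,10,14,15,17]
v[mid]=13>12: swap v[3],v[5]; hi=4 → [2,9,6,10,12,13,14,15,17]
v[mid]=10<12: swap v[3],v[3]; lo=4,mid=4 → [2,9,6,10,12,13,14,15,17]
v[mid]=12=12: mid=5
end: lo=4, hi=4; v = [2,9,6,10,12,13,14,15,17]

[2,9,6,10,12,13,14,15,17]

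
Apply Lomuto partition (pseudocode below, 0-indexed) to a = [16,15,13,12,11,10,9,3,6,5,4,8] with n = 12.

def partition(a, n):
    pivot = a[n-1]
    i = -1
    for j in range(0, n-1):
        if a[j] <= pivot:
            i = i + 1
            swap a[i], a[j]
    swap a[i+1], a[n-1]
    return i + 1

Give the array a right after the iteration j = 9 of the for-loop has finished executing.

pivot=8, i=-1
j=0: 16>8, skip
j=1: 15>8, skip
j=2: 13>8, skip
j=3: 12>8, skip
j=4: 11>8, skip
j=5: 10>8, skip
j=6: 9>8, skip
j=7: 3≤8, i=0, swap(0,7) ⇒ [3,15,13,12,11,10,9,16,6,5,4,8]
j=8: 6≤8, i=1, swap(1,8) ⇒ [3,6,13,12,11,10,9,16,15,5,4,8]
j=9: 5≤8, i=2, swap(2,9) ⇒ [3,6,5,12,11,10,9,16,15,13,4,8]
(after j=9) a = [3,6,5,12,11,10,9,16,15,13,4,8]

[3,6,5,12,11,10,9,16,15,13,4,8]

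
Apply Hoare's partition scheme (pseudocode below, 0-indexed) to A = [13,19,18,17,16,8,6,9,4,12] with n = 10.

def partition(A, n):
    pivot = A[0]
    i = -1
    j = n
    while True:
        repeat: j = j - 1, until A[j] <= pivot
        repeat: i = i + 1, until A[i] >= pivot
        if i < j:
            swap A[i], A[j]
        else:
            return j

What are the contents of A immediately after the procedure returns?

[12,4,9,6,8,16,17,18,19,13]

pivot=13
j stops at 9 (12), i stops at 0 (13); swap ⇒ [12,19,18,17,16,8,6,9,4,13]
j stops at 8 (4), i stops at 1 (19); swap ⇒ [12,4,18,17,16,8,6,9,19,13]
j stops at 7 (9), i stops at 2 (18); swap ⇒ [12,4,9,17,16,8,6,18,19,13]
j stops at 6 (6), i stops at 3 (17); swap ⇒ [12,4,9,6,16,8,17,18,19,13]
j stops at 5 (8), i stops at 4 (16); swap ⇒ [12,4,9,6,8,16,17,18,19,13]
j stops at 4, i stops at 5; i≥j ⇒ return 4. A=[12,4,9,6,8,16,17,18,19,13]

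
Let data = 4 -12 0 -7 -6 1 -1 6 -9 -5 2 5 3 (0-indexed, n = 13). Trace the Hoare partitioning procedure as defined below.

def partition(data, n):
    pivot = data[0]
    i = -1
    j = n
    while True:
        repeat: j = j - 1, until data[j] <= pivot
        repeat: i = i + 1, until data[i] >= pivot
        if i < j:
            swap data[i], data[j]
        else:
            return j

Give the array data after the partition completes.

pivot=4
j stops at 12 (3), i stops at 0 (4); swap ⇒ 3 -12 0 -7 -6 1 -1 6 -9 -5 2 5 4
j stops at 10 (2), i stops at 7 (6); swap ⇒ 3 -12 0 -7 -6 1 -1 2 -9 -5 6 5 4
j stops at 9, i stops at 10; i≥j ⇒ return 9. data=3 -12 0 -7 -6 1 -1 2 -9 -5 6 5 4

3 -12 0 -7 -6 1 -1 2 -9 -5 6 5 4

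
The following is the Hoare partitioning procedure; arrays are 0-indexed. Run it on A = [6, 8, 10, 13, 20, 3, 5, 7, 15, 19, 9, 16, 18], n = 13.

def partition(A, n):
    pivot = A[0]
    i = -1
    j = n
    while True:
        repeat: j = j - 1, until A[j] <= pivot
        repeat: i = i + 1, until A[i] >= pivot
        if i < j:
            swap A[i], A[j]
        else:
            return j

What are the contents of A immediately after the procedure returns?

pivot = A[0] = 6; i = -1, j = 13
j→6 (A[6]=5≤6), i→0 (A[0]=6≥6); i<j, swap → [5, 8, 10, 13, 20, 3, 6, 7, 15, 19, 9, 16, 18]
j→5 (A[5]=3≤6), i→1 (A[1]=8≥6); i<j, swap → [5, 3, 10, 13, 20, 8, 6, 7, 15, 19, 9, 16, 18]
j→1, i→2; i≥j, return j=1. A = [5, 3, 10, 13, 20, 8, 6, 7, 15, 19, 9, 16, 18]

[5, 3, 10, 13, 20, 8, 6, 7, 15, 19, 9, 16, 18]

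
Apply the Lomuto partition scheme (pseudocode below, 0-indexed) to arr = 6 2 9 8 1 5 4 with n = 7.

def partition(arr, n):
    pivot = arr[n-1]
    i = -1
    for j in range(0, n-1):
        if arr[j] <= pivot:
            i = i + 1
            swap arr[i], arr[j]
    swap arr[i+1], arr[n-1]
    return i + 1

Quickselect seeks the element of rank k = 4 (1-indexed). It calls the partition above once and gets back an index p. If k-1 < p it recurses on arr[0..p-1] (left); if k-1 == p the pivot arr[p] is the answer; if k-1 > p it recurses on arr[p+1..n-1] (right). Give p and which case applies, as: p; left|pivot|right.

pivot = arr[6] = 4; i = -1
j=0: arr[0]=6 > 4 → no swap
j=1: arr[1]=2 ≤ 4 → i=0, swap arr[0],arr[1] → 2 6 9 8 1 5 4
j=2: arr[2]=9 > 4 → no swap
j=3: arr[3]=8 > 4 → no swap
j=4: arr[4]=1 ≤ 4 → i=1, swap arr[1],arr[4] → 2 1 9 8 6 5 4
j=5: arr[5]=5 > 4 → no swap
final swap arr[2],arr[6] → 2 1 4 8 6 5 9; return 2
p = 2; k-1 = 3 > 2 ⇒ right

2; right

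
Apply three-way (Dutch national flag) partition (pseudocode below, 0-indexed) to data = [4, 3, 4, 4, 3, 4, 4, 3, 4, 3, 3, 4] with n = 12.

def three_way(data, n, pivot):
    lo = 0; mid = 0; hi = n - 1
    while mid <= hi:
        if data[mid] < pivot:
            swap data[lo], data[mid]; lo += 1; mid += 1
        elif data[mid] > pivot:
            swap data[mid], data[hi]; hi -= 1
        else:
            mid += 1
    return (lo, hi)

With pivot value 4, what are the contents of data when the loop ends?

lo=0 mid=0 hi=11
4=4: mid=1
3<4: swap(0,1), lo=1 mid=2 ⇒ [3, 4, 4, 4, 3, 4, 4, 3, 4, 3, 3, 4]
4=4: mid=3
4=4: mid=4
3<4: swap(1,4), lo=2 mid=5 ⇒ [3, 3, 4, 4, 4, 4, 4, 3, 4, 3, 3, 4]
4=4: mid=6
4=4: mid=7
3<4: swap(2,7), lo=3 mid=8 ⇒ [3, 3, 3, 4, 4, 4, 4, 4, 4, 3, 3, 4]
4=4: mid=9
3<4: swap(3,9), lo=4 mid=10 ⇒ [3, 3, 3, 3, 4, 4, 4, 4, 4, 4, 3, 4]
3<4: swap(4,10), lo=5 mid=11 ⇒ [3, 3, 3, 3, 3, 4, 4, 4, 4, 4, 4, 4]
4=4: mid=12
done. lo=5 hi=11; data=[3, 3, 3, 3, 3, 4, 4, 4, 4, 4, 4, 4]

[3, 3, 3, 3, 3, 4, 4, 4, 4, 4, 4, 4]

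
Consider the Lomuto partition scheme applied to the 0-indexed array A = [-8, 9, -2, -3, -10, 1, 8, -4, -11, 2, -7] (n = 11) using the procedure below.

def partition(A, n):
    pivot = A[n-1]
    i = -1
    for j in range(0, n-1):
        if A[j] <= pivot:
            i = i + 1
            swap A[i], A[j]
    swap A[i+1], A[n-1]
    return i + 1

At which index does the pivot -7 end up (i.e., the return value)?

pivot=-7, i=-1
j=0: -8≤-7, i=0, swap(0,0) ⇒ [-8, 9, -2, -3, -10, 1, 8, -4, -11, 2, -7]
j=1: 9>-7, skip
j=2: -2>-7, skip
j=3: -3>-7, skip
j=4: -10≤-7, i=1, swap(1,4) ⇒ [-8, -10, -2, -3, 9, 1, 8, -4, -11, 2, -7]
j=5: 1>-7, skip
j=6: 8>-7, skip
j=7: -4>-7, skip
j=8: -11≤-7, i=2, swap(2,8) ⇒ [-8, -10, -11, -3, 9, 1, 8, -4, -2, 2, -7]
j=9: 2>-7, skip
swap(3,10) ⇒ [-8, -10, -11, -7, 9, 1, 8, -4, -2, 2, -3]; return 3

3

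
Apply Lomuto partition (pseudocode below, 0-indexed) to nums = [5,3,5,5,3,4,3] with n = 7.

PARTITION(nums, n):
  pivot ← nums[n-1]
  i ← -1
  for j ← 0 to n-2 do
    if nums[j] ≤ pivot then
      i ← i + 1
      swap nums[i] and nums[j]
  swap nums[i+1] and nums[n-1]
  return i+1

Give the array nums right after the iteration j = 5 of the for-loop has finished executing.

[3,3,5,5,5,4,3]

pivot = nums[6] = 3; i = -1
j=0: nums[0]=5 > 3 → no swap
j=1: nums[1]=3 ≤ 3 → i=0, swap nums[0],nums[1] → [3,5,5,5,3,4,3]
j=2: nums[2]=5 > 3 → no swap
j=3: nums[3]=5 > 3 → no swap
j=4: nums[4]=3 ≤ 3 → i=1, swap nums[1],nums[4] → [3,3,5,5,5,4,3]
j=5: nums[5]=4 > 3 → no swap
(after j=5) nums = [3,3,5,5,5,4,3]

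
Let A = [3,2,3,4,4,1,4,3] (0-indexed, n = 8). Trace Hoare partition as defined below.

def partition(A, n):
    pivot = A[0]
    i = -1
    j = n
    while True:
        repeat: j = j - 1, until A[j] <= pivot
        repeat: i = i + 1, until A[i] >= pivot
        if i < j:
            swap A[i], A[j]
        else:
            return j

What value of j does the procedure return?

2

pivot = A[0] = 3; i = -1, j = 8
j→7 (A[7]=3≤3), i→0 (A[0]=3≥3); i<j, swap → [3,2,3,4,4,1,4,3]
j→5 (A[5]=1≤3), i→2 (A[2]=3≥3); i<j, swap → [3,2,1,4,4,3,4,3]
j→2, i→3; i≥j, return j=2. A = [3,2,1,4,4,3,4,3]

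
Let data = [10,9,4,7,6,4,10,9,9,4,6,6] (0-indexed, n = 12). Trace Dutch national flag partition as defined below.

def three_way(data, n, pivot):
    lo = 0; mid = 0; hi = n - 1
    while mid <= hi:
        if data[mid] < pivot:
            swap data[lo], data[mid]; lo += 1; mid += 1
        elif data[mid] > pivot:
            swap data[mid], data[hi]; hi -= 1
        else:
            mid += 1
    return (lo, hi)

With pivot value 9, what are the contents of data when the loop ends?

[6,4,7,6,4,6,4,9,9,9,10,10]

pivot = 9; lo=0, mid=0, hi=11
data[mid]=10>9: swap data[0],data[11]; hi=10 → [6,9,4,7,6,4,10,9,9,4,6,10]
data[mid]=6<9: swap data[0],data[0]; lo=1,mid=1 → [6,9,4,7,6,4,10,9,9,4,6,10]
data[mid]=9=9: mid=2
data[mid]=4<9: swap data[1],data[2]; lo=2,mid=3 → [6,4,9,7,6,4,10,9,9,4,6,10]
data[mid]=7<9: swap data[2],data[3]; lo=3,mid=4 → [6,4,7,9,6,4,10,9,9,4,6,10]
data[mid]=6<9: swap data[3],data[4]; lo=4,mid=5 → [6,4,7,6,9,4,10,9,9,4,6,10]
data[mid]=4<9: swap data[4],data[5]; lo=5,mid=6 → [6,4,7,6,4,9,10,9,9,4,6,10]
data[mid]=10>9: swap data[6],data[10]; hi=9 → [6,4,7,6,4,9,6,9,9,4,10,10]
data[mid]=6<9: swap data[5],data[6]; lo=6,mid=7 → [6,4,7,6,4,6,9,9,9,4,10,10]
data[mid]=9=9: mid=8
data[mid]=9=9: mid=9
data[mid]=4<9: swap data[6],data[9]; lo=7,mid=10 → [6,4,7,6,4,6,4,9,9,9,10,10]
end: lo=7, hi=9; data = [6,4,7,6,4,6,4,9,9,9,10,10]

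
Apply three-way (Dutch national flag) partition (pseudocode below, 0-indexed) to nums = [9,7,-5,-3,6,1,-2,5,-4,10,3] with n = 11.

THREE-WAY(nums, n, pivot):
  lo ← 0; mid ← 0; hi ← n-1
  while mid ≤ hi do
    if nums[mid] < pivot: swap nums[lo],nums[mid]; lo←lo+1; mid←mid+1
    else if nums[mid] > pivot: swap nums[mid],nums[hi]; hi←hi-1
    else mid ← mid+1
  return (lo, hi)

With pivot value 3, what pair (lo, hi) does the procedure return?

lo=0 mid=0 hi=10
9>3: swap(0,10), hi=9 ⇒ [3,7,-5,-3,6,1,-2,5,-4,10,9]
3=3: mid=1
7>3: swap(1,9), hi=8 ⇒ [3,10,-5,-3,6,1,-2,5,-4,7,9]
10>3: swap(1,8), hi=7 ⇒ [3,-4,-5,-3,6,1,-2,5,10,7,9]
-4<3: swap(0,1), lo=1 mid=2 ⇒ [-4,3,-5,-3,6,1,-2,5,10,7,9]
-5<3: swap(1,2), lo=2 mid=3 ⇒ [-4,-5,3,-3,6,1,-2,5,10,7,9]
-3<3: swap(2,3), lo=3 mid=4 ⇒ [-4,-5,-3,3,6,1,-2,5,10,7,9]
6>3: swap(4,7), hi=6 ⇒ [-4,-5,-3,3,5,1,-2,6,10,7,9]
5>3: swap(4,6), hi=5 ⇒ [-4,-5,-3,3,-2,1,5,6,10,7,9]
-2<3: swap(3,4), lo=4 mid=5 ⇒ [-4,-5,-3,-2,3,1,5,6,10,7,9]
1<3: swap(4,5), lo=5 mid=6 ⇒ [-4,-5,-3,-2,1,3,5,6,10,7,9]
done. lo=5 hi=5; nums=[-4,-5,-3,-2,1,3,5,6,10,7,9]

(5, 5)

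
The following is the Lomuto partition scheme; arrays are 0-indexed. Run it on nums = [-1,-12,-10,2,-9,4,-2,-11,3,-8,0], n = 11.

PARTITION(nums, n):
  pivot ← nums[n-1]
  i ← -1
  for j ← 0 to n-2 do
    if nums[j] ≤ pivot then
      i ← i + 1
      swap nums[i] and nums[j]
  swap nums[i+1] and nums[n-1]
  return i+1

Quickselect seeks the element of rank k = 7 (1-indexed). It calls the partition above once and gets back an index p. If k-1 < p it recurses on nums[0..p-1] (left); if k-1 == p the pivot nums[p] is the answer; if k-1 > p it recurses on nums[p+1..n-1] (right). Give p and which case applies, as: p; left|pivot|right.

pivot=0, i=-1
j=0: -1≤0, i=0, swap(0,0) ⇒ [-1,-12,-10,2,-9,4,-2,-11,3,-8,0]
j=1: -12≤0, i=1, swap(1,1) ⇒ [-1,-12,-10,2,-9,4,-2,-11,3,-8,0]
j=2: -10≤0, i=2, swap(2,2) ⇒ [-1,-12,-10,2,-9,4,-2,-11,3,-8,0]
j=3: 2>0, skip
j=4: -9≤0, i=3, swap(3,4) ⇒ [-1,-12,-10,-9,2,4,-2,-11,3,-8,0]
j=5: 4>0, skip
j=6: -2≤0, i=4, swap(4,6) ⇒ [-1,-12,-10,-9,-2,4,2,-11,3,-8,0]
j=7: -11≤0, i=5, swap(5,7) ⇒ [-1,-12,-10,-9,-2,-11,2,4,3,-8,0]
j=8: 3>0, skip
j=9: -8≤0, i=6, swap(6,9) ⇒ [-1,-12,-10,-9,-2,-11,-8,4,3,2,0]
swap(7,10) ⇒ [-1,-12,-10,-9,-2,-11,-8,0,3,2,4]; return 7
p = 7; k-1 = 6 < 7 ⇒ left

7; left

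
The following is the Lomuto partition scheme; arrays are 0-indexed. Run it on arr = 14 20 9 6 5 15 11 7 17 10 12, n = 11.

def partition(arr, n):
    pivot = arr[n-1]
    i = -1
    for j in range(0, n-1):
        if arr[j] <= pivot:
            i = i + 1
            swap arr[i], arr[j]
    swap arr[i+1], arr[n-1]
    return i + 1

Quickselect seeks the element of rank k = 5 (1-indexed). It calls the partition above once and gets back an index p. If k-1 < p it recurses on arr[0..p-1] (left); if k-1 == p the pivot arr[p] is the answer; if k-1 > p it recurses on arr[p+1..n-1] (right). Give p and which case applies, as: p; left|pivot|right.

6; left

pivot = arr[10] = 12; i = -1
j=0: arr[0]=14 > 12 → no swap
j=1: arr[1]=20 > 12 → no swap
j=2: arr[2]=9 ≤ 12 → i=0, swap arr[0],arr[2] → 9 20 14 6 5 15 11 7 17 10 12
j=3: arr[3]=6 ≤ 12 → i=1, swap arr[1],arr[3] → 9 6 14 20 5 15 11 7 17 10 12
j=4: arr[4]=5 ≤ 12 → i=2, swap arr[2],arr[4] → 9 6 5 20 14 15 11 7 17 10 12
j=5: arr[5]=15 > 12 → no swap
j=6: arr[6]=11 ≤ 12 → i=3, swap arr[3],arr[6] → 9 6 5 11 14 15 20 7 17 10 12
j=7: arr[7]=7 ≤ 12 → i=4, swap arr[4],arr[7] → 9 6 5 11 7 15 20 14 17 10 12
j=8: arr[8]=17 > 12 → no swap
j=9: arr[9]=10 ≤ 12 → i=5, swap arr[5],arr[9] → 9 6 5 11 7 10 20 14 17 15 12
final swap arr[6],arr[10] → 9 6 5 11 7 10 12 14 17 15 20; return 6
p = 6; k-1 = 4 < 6 ⇒ left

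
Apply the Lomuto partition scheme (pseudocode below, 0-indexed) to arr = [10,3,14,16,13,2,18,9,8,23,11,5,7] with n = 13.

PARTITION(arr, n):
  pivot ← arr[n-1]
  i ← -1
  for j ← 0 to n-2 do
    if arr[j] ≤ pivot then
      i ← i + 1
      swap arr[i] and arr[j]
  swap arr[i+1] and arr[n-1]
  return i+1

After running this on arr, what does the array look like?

pivot=7, i=-1
j=0: 10>7, skip
j=1: 3≤7, i=0, swap(0,1) ⇒ [3,10,14,16,13,2,18,9,8,23,11,5,7]
j=2: 14>7, skip
j=3: 16>7, skip
j=4: 13>7, skip
j=5: 2≤7, i=1, swap(1,5) ⇒ [3,2,14,16,13,10,18,9,8,23,11,5,7]
j=6: 18>7, skip
j=7: 9>7, skip
j=8: 8>7, skip
j=9: 23>7, skip
j=10: 11>7, skip
j=11: 5≤7, i=2, swap(2,11) ⇒ [3,2,5,16,13,10,18,9,8,23,11,14,7]
swap(3,12) ⇒ [3,2,5,7,13,10,18,9,8,23,11,14,16]; return 3

[3,2,5,7,13,10,18,9,8,23,11,14,16]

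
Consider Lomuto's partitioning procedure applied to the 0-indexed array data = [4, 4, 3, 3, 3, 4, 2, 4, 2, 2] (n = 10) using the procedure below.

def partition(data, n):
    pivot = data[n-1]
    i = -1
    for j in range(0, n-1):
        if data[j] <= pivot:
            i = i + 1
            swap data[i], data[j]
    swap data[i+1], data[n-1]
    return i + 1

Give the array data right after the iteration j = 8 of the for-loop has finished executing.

[2, 2, 3, 3, 3, 4, 4, 4, 4, 2]

pivot=2, i=-1
j=0: 4>2, skip
j=1: 4>2, skip
j=2: 3>2, skip
j=3: 3>2, skip
j=4: 3>2, skip
j=5: 4>2, skip
j=6: 2≤2, i=0, swap(0,6) ⇒ [2, 4, 3, 3, 3, 4, 4, 4, 2, 2]
j=7: 4>2, skip
j=8: 2≤2, i=1, swap(1,8) ⇒ [2, 2, 3, 3, 3, 4, 4, 4, 4, 2]
(after j=8) data = [2, 2, 3, 3, 3, 4, 4, 4, 4, 2]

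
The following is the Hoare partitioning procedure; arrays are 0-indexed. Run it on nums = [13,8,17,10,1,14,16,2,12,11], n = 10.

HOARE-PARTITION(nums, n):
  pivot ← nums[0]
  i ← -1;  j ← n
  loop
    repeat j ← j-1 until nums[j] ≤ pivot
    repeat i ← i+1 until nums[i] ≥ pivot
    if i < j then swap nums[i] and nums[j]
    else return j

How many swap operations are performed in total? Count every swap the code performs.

pivot = nums[0] = 13; i = -1, j = 10
j→9 (nums[9]=11≤13), i→0 (nums[0]=13≥13); i<j, swap → [11,8,17,10,1,14,16,2,12,13]
j→8 (nums[8]=12≤13), i→2 (nums[2]=17≥13); i<j, swap → [11,8,12,10,1,14,16,2,17,13]
j→7 (nums[7]=2≤13), i→5 (nums[5]=14≥13); i<j, swap → [11,8,12,10,1,2,16,14,17,13]
j→5, i→6; i≥j, return j=5. nums = [11,8,12,10,1,2,16,14,17,13]

3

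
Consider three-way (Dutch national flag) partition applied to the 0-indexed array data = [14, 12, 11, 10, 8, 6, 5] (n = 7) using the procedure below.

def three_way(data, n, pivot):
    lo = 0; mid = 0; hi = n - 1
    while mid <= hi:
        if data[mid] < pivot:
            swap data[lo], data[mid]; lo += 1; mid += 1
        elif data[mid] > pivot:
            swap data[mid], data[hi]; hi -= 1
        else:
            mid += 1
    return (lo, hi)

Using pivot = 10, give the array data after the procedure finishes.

[5, 6, 8, 10, 11, 12, 14]

pivot = 10; lo=0, mid=0, hi=6
data[mid]=14>10: swap data[0],data[6]; hi=5 → [5, 12, 11, 10, 8, 6, 14]
data[mid]=5<10: swap data[0],data[0]; lo=1,mid=1 → [5, 12, 11, 10, 8, 6, 14]
data[mid]=12>10: swap data[1],data[5]; hi=4 → [5, 6, 11, 10, 8, 12, 14]
data[mid]=6<10: swap data[1],data[1]; lo=2,mid=2 → [5, 6, 11, 10, 8, 12, 14]
data[mid]=11>10: swap data[2],data[4]; hi=3 → [5, 6, 8, 10, 11, 12, 14]
data[mid]=8<10: swap data[2],data[2]; lo=3,mid=3 → [5, 6, 8, 10, 11, 12, 14]
data[mid]=10=10: mid=4
end: lo=3, hi=3; data = [5, 6, 8, 10, 11, 12, 14]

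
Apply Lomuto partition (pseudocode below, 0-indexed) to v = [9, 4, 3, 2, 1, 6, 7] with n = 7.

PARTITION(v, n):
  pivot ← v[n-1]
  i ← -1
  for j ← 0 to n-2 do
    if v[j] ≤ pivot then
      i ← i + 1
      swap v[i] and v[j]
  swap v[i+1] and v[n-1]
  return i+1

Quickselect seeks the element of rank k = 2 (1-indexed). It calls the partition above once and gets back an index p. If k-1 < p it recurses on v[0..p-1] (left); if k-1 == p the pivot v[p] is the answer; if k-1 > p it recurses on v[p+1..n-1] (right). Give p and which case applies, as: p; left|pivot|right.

pivot = v[6] = 7; i = -1
j=0: v[0]=9 > 7 → no swap
j=1: v[1]=4 ≤ 7 → i=0, swap v[0],v[1] → [4, 9, 3, 2, 1, 6, 7]
j=2: v[2]=3 ≤ 7 → i=1, swap v[1],v[2] → [4, 3, 9, 2, 1, 6, 7]
j=3: v[3]=2 ≤ 7 → i=2, swap v[2],v[3] → [4, 3, 2, 9, 1, 6, 7]
j=4: v[4]=1 ≤ 7 → i=3, swap v[3],v[4] → [4, 3, 2, 1, 9, 6, 7]
j=5: v[5]=6 ≤ 7 → i=4, swap v[4],v[5] → [4, 3, 2, 1, 6, 9, 7]
final swap v[5],v[6] → [4, 3, 2, 1, 6, 7, 9]; return 5
p = 5; k-1 = 1 < 5 ⇒ left

5; left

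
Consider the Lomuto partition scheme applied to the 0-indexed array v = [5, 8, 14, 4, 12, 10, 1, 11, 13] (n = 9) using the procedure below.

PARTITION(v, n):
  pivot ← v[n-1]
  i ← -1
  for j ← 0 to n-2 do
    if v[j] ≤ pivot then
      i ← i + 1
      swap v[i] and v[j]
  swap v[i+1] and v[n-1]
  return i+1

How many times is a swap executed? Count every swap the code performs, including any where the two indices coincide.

8

pivot = v[8] = 13; i = -1
j=0: v[0]=5 ≤ 13 → i=0, swap v[0],v[0] (no change) → [5, 8, 14, 4, 12, 10, 1, 11, 13]
j=1: v[1]=8 ≤ 13 → i=1, swap v[1],v[1] (no change) → [5, 8, 14, 4, 12, 10, 1, 11, 13]
j=2: v[2]=14 > 13 → no swap
j=3: v[3]=4 ≤ 13 → i=2, swap v[2],v[3] → [5, 8, 4, 14, 12, 10, 1, 11, 13]
j=4: v[4]=12 ≤ 13 → i=3, swap v[3],v[4] → [5, 8, 4, 12, 14, 10, 1, 11, 13]
j=5: v[5]=10 ≤ 13 → i=4, swap v[4],v[5] → [5, 8, 4, 12, 10, 14, 1, 11, 13]
j=6: v[6]=1 ≤ 13 → i=5, swap v[5],v[6] → [5, 8, 4, 12, 10, 1, 14, 11, 13]
j=7: v[7]=11 ≤ 13 → i=6, swap v[6],v[7] → [5, 8, 4, 12, 10, 1, 11, 14, 13]
final swap v[7],v[8] → [5, 8, 4, 12, 10, 1, 11, 13, 14]; return 7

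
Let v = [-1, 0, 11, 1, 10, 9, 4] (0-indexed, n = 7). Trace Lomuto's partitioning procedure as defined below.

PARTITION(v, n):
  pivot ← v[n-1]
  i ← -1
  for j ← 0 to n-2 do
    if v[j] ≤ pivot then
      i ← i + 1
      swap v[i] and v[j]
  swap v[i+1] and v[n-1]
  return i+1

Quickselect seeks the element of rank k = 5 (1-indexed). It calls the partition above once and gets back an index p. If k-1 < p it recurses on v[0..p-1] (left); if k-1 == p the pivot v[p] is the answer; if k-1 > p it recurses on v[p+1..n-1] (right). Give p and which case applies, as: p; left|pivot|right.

3; right

pivot = v[6] = 4; i = -1
j=0: v[0]=-1 ≤ 4 → i=0, swap v[0],v[0] (no change) → [-1, 0, 11, 1, 10, 9, 4]
j=1: v[1]=0 ≤ 4 → i=1, swap v[1],v[1] (no change) → [-1, 0, 11, 1, 10, 9, 4]
j=2: v[2]=11 > 4 → no swap
j=3: v[3]=1 ≤ 4 → i=2, swap v[2],v[3] → [-1, 0, 1, 11, 10, 9, 4]
j=4: v[4]=10 > 4 → no swap
j=5: v[5]=9 > 4 → no swap
final swap v[3],v[6] → [-1, 0, 1, 4, 10, 9, 11]; return 3
p = 3; k-1 = 4 > 3 ⇒ right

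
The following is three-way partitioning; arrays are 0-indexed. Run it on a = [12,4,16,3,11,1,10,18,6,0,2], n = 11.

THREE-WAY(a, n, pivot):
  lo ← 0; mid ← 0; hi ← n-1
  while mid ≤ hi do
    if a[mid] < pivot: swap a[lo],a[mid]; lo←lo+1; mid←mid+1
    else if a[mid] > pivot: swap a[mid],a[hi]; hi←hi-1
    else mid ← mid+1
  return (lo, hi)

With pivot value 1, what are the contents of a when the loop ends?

[0,1,3,11,16,10,18,6,4,2,12]

pivot = 1; lo=0, mid=0, hi=10
a[mid]=12>1: swap a[0],a[10]; hi=9 → [2,4,16,3,11,1,10,18,6,0,12]
a[mid]=2>1: swap a[0],a[9]; hi=8 → [0,4,16,3,11,1,10,18,6,2,12]
a[mid]=0<1: swap a[0],a[0]; lo=1,mid=1 → [0,4,16,3,11,1,10,18,6,2,12]
a[mid]=4>1: swap a[1],a[8]; hi=7 → [0,6,16,3,11,1,10,18,4,2,12]
a[mid]=6>1: swap a[1],a[7]; hi=6 → [0,18,16,3,11,1,10,6,4,2,12]
a[mid]=18>1: swap a[1],a[6]; hi=5 → [0,10,16,3,11,1,18,6,4,2,12]
a[mid]=10>1: swap a[1],a[5]; hi=4 → [0,1,16,3,11,10,18,6,4,2,12]
a[mid]=1=1: mid=2
a[mid]=16>1: swap a[2],a[4]; hi=3 → [0,1,11,3,16,10,18,6,4,2,12]
a[mid]=11>1: swap a[2],a[3]; hi=2 → [0,1,3,11,16,10,18,6,4,2,12]
a[mid]=3>1: swap a[2],a[2]; hi=1 → [0,1,3,11,16,10,18,6,4,2,12]
end: lo=1, hi=1; a = [0,1,3,11,16,10,18,6,4,2,12]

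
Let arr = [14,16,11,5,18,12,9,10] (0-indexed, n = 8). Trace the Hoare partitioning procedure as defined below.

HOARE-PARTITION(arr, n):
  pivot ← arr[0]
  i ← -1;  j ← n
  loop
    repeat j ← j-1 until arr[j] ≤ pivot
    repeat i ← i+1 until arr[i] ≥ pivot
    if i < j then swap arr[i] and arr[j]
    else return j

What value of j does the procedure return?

pivot=14
j stops at 7 (10), i stops at 0 (14); swap ⇒ [10,16,11,5,18,12,9,14]
j stops at 6 (9), i stops at 1 (16); swap ⇒ [10,9,11,5,18,12,16,14]
j stops at 5 (12), i stops at 4 (18); swap ⇒ [10,9,11,5,12,18,16,14]
j stops at 4, i stops at 5; i≥j ⇒ return 4. arr=[10,9,11,5,12,18,16,14]

4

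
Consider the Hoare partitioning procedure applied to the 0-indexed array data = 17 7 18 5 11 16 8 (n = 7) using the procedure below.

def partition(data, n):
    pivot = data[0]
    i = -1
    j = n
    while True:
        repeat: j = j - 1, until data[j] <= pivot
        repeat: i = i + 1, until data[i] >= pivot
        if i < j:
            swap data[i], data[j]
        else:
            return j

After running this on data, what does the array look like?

pivot=17
j stops at 6 (8), i stops at 0 (17); swap ⇒ 8 7 18 5 11 16 17
j stops at 5 (16), i stops at 2 (18); swap ⇒ 8 7 16 5 11 18 17
j stops at 4, i stops at 5; i≥j ⇒ return 4. data=8 7 16 5 11 18 17

8 7 16 5 11 18 17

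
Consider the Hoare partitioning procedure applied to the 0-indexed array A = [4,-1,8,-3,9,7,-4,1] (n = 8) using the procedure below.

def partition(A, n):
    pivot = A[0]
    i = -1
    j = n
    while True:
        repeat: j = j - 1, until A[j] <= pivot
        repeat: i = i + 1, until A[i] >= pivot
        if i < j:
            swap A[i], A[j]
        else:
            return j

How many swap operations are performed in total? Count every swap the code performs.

2

pivot = A[0] = 4; i = -1, j = 8
j→7 (A[7]=1≤4), i→0 (A[0]=4≥4); i<j, swap → [1,-1,8,-3,9,7,-4,4]
j→6 (A[6]=-4≤4), i→2 (A[2]=8≥4); i<j, swap → [1,-1,-4,-3,9,7,8,4]
j→3, i→4; i≥j, return j=3. A = [1,-1,-4,-3,9,7,8,4]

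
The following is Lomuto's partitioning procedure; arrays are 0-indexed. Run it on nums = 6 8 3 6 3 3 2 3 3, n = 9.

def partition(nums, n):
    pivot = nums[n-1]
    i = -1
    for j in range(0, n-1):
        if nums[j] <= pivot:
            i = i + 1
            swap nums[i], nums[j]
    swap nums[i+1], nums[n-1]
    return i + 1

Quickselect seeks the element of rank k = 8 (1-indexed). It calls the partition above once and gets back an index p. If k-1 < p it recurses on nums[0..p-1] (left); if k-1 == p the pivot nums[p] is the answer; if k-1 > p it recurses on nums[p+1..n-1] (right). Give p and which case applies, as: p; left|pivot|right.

pivot=3, i=-1
j=0: 6>3, skip
j=1: 8>3, skip
j=2: 3≤3, i=0, swap(0,2) ⇒ 3 8 6 6 3 3 2 3 3
j=3: 6>3, skip
j=4: 3≤3, i=1, swap(1,4) ⇒ 3 3 6 6 8 3 2 3 3
j=5: 3≤3, i=2, swap(2,5) ⇒ 3 3 3 6 8 6 2 3 3
j=6: 2≤3, i=3, swap(3,6) ⇒ 3 3 3 2 8 6 6 3 3
j=7: 3≤3, i=4, swap(4,7) ⇒ 3 3 3 2 3 6 6 8 3
swap(5,8) ⇒ 3 3 3 2 3 3 6 8 6; return 5
p = 5; k-1 = 7 > 5 ⇒ right

5; right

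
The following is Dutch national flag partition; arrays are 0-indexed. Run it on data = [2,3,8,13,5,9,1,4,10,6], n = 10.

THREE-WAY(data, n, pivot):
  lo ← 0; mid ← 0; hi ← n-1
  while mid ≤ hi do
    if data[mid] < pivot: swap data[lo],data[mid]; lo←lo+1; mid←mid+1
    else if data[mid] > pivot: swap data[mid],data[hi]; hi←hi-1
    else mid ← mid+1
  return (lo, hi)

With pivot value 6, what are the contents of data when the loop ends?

[2,3,4,5,1,6,9,10,13,8]

lo=0 mid=0 hi=9
2<6: swap(0,0), lo=1 mid=1 ⇒ [2,3,8,13,5,9,1,4,10,6]
3<6: swap(1,1), lo=2 mid=2 ⇒ [2,3,8,13,5,9,1,4,10,6]
8>6: swap(2,9), hi=8 ⇒ [2,3,6,13,5,9,1,4,10,8]
6=6: mid=3
13>6: swap(3,8), hi=7 ⇒ [2,3,6,10,5,9,1,4,13,8]
10>6: swap(3,7), hi=6 ⇒ [2,3,6,4,5,9,1,10,13,8]
4<6: swap(2,3), lo=3 mid=4 ⇒ [2,3,4,6,5,9,1,10,13,8]
5<6: swap(3,4), lo=4 mid=5 ⇒ [2,3,4,5,6,9,1,10,13,8]
9>6: swap(5,6), hi=5 ⇒ [2,3,4,5,6,1,9,10,13,8]
1<6: swap(4,5), lo=5 mid=6 ⇒ [2,3,4,5,1,6,9,10,13,8]
done. lo=5 hi=5; data=[2,3,4,5,1,6,9,10,13,8]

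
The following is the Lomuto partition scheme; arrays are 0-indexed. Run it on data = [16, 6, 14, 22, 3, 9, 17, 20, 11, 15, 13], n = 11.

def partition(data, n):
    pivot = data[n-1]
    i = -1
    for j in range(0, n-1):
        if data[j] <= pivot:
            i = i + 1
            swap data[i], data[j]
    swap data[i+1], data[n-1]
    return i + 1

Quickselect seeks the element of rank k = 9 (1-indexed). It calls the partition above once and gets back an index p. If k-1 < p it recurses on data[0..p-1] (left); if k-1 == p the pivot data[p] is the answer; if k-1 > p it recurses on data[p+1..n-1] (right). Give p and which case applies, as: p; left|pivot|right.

pivot=13, i=-1
j=0: 16>13, skip
j=1: 6≤13, i=0, swap(0,1) ⇒ [6, 16, 14, 22, 3, 9, 17, 20, 11, 15, 13]
j=2: 14>13, skip
j=3: 22>13, skip
j=4: 3≤13, i=1, swap(1,4) ⇒ [6, 3, 14, 22, 16, 9, 17, 20, 11, 15, 13]
j=5: 9≤13, i=2, swap(2,5) ⇒ [6, 3, 9, 22, 16, 14, 17, 20, 11, 15, 13]
j=6: 17>13, skip
j=7: 20>13, skip
j=8: 11≤13, i=3, swap(3,8) ⇒ [6, 3, 9, 11, 16, 14, 17, 20, 22, 15, 13]
j=9: 15>13, skip
swap(4,10) ⇒ [6, 3, 9, 11, 13, 14, 17, 20, 22, 15, 16]; return 4
p = 4; k-1 = 8 > 4 ⇒ right

4; right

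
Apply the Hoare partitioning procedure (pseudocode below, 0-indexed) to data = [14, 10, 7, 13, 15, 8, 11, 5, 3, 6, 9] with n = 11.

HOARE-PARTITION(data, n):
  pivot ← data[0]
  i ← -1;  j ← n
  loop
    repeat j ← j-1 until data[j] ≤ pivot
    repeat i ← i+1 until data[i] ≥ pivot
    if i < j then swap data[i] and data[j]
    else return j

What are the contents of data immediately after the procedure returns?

pivot = data[0] = 14; i = -1, j = 11
j→10 (data[10]=9≤14), i→0 (data[0]=14≥14); i<j, swap → [9, 10, 7, 13, 15, 8, 11, 5, 3, 6, 14]
j→9 (data[9]=6≤14), i→4 (data[4]=15≥14); i<j, swap → [9, 10, 7, 13, 6, 8, 11, 5, 3, 15, 14]
j→8, i→9; i≥j, return j=8. data = [9, 10, 7, 13, 6, 8, 11, 5, 3, 15, 14]

[9, 10, 7, 13, 6, 8, 11, 5, 3, 15, 14]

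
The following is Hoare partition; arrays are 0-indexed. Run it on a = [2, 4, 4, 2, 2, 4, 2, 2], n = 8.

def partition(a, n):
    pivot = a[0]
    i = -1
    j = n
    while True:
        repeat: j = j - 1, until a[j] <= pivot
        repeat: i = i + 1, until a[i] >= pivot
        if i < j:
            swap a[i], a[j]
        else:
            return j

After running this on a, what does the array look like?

pivot = a[0] = 2; i = -1, j = 8
j→7 (a[7]=2≤2), i→0 (a[0]=2≥2); i<j, swap → [2, 4, 4, 2, 2, 4, 2, 2]
j→6 (a[6]=2≤2), i→1 (a[1]=4≥2); i<j, swap → [2, 2, 4, 2, 2, 4, 4, 2]
j→4 (a[4]=2≤2), i→2 (a[2]=4≥2); i<j, swap → [2, 2, 2, 2, 4, 4, 4, 2]
j→3, i→3; i≥j, return j=3. a = [2, 2, 2, 2, 4, 4, 4, 2]

[2, 2, 2, 2, 4, 4, 4, 2]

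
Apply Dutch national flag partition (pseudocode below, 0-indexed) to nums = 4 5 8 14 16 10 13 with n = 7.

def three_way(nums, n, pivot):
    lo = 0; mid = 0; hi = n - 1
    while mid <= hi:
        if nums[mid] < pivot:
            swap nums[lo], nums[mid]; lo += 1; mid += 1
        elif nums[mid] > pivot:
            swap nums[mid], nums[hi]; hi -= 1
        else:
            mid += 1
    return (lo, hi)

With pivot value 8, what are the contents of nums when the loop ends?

pivot = 8; lo=0, mid=0, hi=6
nums[mid]=4<8: swap nums[0],nums[0]; lo=1,mid=1 → 4 5 8 14 16 10 13
nums[mid]=5<8: swap nums[1],nums[1]; lo=2,mid=2 → 4 5 8 14 16 10 13
nums[mid]=8=8: mid=3
nums[mid]=14>8: swap nums[3],nums[6]; hi=5 → 4 5 8 13 16 10 14
nums[mid]=13>8: swap nums[3],nums[5]; hi=4 → 4 5 8 10 16 13 14
nums[mid]=10>8: swap nums[3],nums[4]; hi=3 → 4 5 8 16 10 13 14
nums[mid]=16>8: swap nums[3],nums[3]; hi=2 → 4 5 8 16 10 13 14
end: lo=2, hi=2; nums = 4 5 8 16 10 13 14

4 5 8 16 10 13 14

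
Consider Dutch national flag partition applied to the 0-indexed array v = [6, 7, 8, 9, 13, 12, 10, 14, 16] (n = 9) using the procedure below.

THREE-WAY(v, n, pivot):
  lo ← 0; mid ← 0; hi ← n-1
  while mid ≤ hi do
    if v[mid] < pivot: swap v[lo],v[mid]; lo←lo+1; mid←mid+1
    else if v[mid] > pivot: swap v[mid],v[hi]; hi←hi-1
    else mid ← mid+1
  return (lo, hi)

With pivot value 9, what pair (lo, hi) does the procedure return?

pivot = 9; lo=0, mid=0, hi=8
v[mid]=6<9: swap v[0],v[0]; lo=1,mid=1 → [6, 7, 8, 9, 13, 12, 10, 14, 16]
v[mid]=7<9: swap v[1],v[1]; lo=2,mid=2 → [6, 7, 8, 9, 13, 12, 10, 14, 16]
v[mid]=8<9: swap v[2],v[2]; lo=3,mid=3 → [6, 7, 8, 9, 13, 12, 10, 14, 16]
v[mid]=9=9: mid=4
v[mid]=13>9: swap v[4],v[8]; hi=7 → [6, 7, 8, 9, 16, 12, 10, 14, 13]
v[mid]=16>9: swap v[4],v[7]; hi=6 → [6, 7, 8, 9, 14, 12, 10, 16, 13]
v[mid]=14>9: swap v[4],v[6]; hi=5 → [6, 7, 8, 9, 10, 12, 14, 16, 13]
v[mid]=10>9: swap v[4],v[5]; hi=4 → [6, 7, 8, 9, 12, 10, 14, 16, 13]
v[mid]=12>9: swap v[4],v[4]; hi=3 → [6, 7, 8, 9, 12, 10, 14, 16, 13]
end: lo=3, hi=3; v = [6, 7, 8, 9, 12, 10, 14, 16, 13]

(3, 3)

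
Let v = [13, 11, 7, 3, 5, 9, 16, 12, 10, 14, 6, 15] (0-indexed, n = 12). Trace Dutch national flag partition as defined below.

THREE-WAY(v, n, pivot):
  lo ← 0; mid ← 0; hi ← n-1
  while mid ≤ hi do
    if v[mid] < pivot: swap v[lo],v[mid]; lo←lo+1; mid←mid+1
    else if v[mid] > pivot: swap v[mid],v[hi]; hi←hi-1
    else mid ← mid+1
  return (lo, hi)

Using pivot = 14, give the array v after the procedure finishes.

[13, 11, 7, 3, 5, 9, 6, 12, 10, 14, 15, 16]

pivot = 14; lo=0, mid=0, hi=11
v[mid]=13<14: swap v[0],v[0]; lo=1,mid=1 → [13, 11, 7, 3, 5, 9, 16, 12, 10, 14, 6, 15]
v[mid]=11<14: swap v[1],v[1]; lo=2,mid=2 → [13, 11, 7, 3, 5, 9, 16, 12, 10, 14, 6, 15]
v[mid]=7<14: swap v[2],v[2]; lo=3,mid=3 → [13, 11, 7, 3, 5, 9, 16, 12, 10, 14, 6, 15]
v[mid]=3<14: swap v[3],v[3]; lo=4,mid=4 → [13, 11, 7, 3, 5, 9, 16, 12, 10, 14, 6, 15]
v[mid]=5<14: swap v[4],v[4]; lo=5,mid=5 → [13, 11, 7, 3, 5, 9, 16, 12, 10, 14, 6, 15]
v[mid]=9<14: swap v[5],v[5]; lo=6,mid=6 → [13, 11, 7, 3, 5, 9, 16, 12, 10, 14, 6, 15]
v[mid]=16>14: swap v[6],v[11]; hi=10 → [13, 11, 7, 3, 5, 9, 15, 12, 10, 14, 6, 16]
v[mid]=15>14: swap v[6],v[10]; hi=9 → [13, 11, 7, 3, 5, 9, 6, 12, 10, 14, 15, 16]
v[mid]=6<14: swap v[6],v[6]; lo=7,mid=7 → [13, 11, 7, 3, 5, 9, 6, 12, 10, 14, 15, 16]
v[mid]=12<14: swap v[7],v[7]; lo=8,mid=8 → [13, 11, 7, 3, 5, 9, 6, 12, 10, 14, 15, 16]
v[mid]=10<14: swap v[8],v[8]; lo=9,mid=9 → [13, 11, 7, 3, 5, 9, 6, 12, 10, 14, 15, 16]
v[mid]=14=14: mid=10
end: lo=9, hi=9; v = [13, 11, 7, 3, 5, 9, 6, 12, 10, 14, 15, 16]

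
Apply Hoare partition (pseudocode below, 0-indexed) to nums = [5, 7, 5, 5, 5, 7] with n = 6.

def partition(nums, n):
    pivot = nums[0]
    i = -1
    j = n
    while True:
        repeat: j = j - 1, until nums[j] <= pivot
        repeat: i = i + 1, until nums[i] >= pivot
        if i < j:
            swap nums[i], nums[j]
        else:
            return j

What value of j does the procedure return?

pivot = nums[0] = 5; i = -1, j = 6
j→4 (nums[4]=5≤5), i→0 (nums[0]=5≥5); i<j, swap → [5, 7, 5, 5, 5, 7]
j→3 (nums[3]=5≤5), i→1 (nums[1]=7≥5); i<j, swap → [5, 5, 5, 7, 5, 7]
j→2, i→2; i≥j, return j=2. nums = [5, 5, 5, 7, 5, 7]

2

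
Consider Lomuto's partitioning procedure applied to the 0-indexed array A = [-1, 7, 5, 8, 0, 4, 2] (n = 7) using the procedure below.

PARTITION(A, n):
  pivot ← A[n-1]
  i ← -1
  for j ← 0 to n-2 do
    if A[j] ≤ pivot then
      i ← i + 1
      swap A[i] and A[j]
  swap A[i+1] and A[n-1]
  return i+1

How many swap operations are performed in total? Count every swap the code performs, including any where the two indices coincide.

pivot=2, i=-1
j=0: -1≤2, i=0, swap(0,0) ⇒ [-1, 7, 5, 8, 0, 4, 2]
j=1: 7>2, skip
j=2: 5>2, skip
j=3: 8>2, skip
j=4: 0≤2, i=1, swap(1,4) ⇒ [-1, 0, 5, 8, 7, 4, 2]
j=5: 4>2, skip
swap(2,6) ⇒ [-1, 0, 2, 8, 7, 4, 5]; return 2

3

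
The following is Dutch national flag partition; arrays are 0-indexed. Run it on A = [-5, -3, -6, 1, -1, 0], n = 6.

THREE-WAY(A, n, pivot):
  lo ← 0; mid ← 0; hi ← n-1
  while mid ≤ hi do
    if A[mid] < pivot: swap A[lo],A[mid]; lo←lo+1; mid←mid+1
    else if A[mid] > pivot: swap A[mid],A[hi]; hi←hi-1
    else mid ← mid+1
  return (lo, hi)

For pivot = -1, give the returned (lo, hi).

(3, 3)

lo=0 mid=0 hi=5
-5<-1: swap(0,0), lo=1 mid=1 ⇒ [-5, -3, -6, 1, -1, 0]
-3<-1: swap(1,1), lo=2 mid=2 ⇒ [-5, -3, -6, 1, -1, 0]
-6<-1: swap(2,2), lo=3 mid=3 ⇒ [-5, -3, -6, 1, -1, 0]
1>-1: swap(3,5), hi=4 ⇒ [-5, -3, -6, 0, -1, 1]
0>-1: swap(3,4), hi=3 ⇒ [-5, -3, -6, -1, 0, 1]
-1=-1: mid=4
done. lo=3 hi=3; A=[-5, -3, -6, -1, 0, 1]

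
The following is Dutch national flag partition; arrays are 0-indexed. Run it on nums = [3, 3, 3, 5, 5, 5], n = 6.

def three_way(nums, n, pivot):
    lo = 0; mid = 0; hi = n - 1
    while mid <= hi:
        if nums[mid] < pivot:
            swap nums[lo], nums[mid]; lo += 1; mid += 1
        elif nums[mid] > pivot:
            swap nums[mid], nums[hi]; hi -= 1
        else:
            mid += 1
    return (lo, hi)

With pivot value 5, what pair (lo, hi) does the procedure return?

(3, 5)

lo=0 mid=0 hi=5
3<5: swap(0,0), lo=1 mid=1 ⇒ [3, 3, 3, 5, 5, 5]
3<5: swap(1,1), lo=2 mid=2 ⇒ [3, 3, 3, 5, 5, 5]
3<5: swap(2,2), lo=3 mid=3 ⇒ [3, 3, 3, 5, 5, 5]
5=5: mid=4
5=5: mid=5
5=5: mid=6
done. lo=3 hi=5; nums=[3, 3, 3, 5, 5, 5]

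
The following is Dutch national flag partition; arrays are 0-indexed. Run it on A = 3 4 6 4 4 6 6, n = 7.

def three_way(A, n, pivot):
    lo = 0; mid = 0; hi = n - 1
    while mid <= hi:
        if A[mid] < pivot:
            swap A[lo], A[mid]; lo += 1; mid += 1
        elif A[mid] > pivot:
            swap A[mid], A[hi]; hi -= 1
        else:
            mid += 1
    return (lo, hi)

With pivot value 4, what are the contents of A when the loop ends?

pivot = 4; lo=0, mid=0, hi=6
A[mid]=3<4: swap A[0],A[0]; lo=1,mid=1 → 3 4 6 4 4 6 6
A[mid]=4=4: mid=2
A[mid]=6>4: swap A[2],A[6]; hi=5 → 3 4 6 4 4 6 6
A[mid]=6>4: swap A[2],A[5]; hi=4 → 3 4 6 4 4 6 6
A[mid]=6>4: swap A[2],A[4]; hi=3 → 3 4 4 4 6 6 6
A[mid]=4=4: mid=3
A[mid]=4=4: mid=4
end: lo=1, hi=3; A = 3 4 4 4 6 6 6

3 4 4 4 6 6 6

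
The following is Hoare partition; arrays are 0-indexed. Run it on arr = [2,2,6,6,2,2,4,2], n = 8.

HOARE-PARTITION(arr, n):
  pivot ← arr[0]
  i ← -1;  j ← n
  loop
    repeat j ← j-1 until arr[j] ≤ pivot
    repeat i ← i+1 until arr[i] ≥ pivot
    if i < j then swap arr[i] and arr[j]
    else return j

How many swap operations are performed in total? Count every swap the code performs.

3

pivot = arr[0] = 2; i = -1, j = 8
j→7 (arr[7]=2≤2), i→0 (arr[0]=2≥2); i<j, swap → [2,2,6,6,2,2,4,2]
j→5 (arr[5]=2≤2), i→1 (arr[1]=2≥2); i<j, swap → [2,2,6,6,2,2,4,2]
j→4 (arr[4]=2≤2), i→2 (arr[2]=6≥2); i<j, swap → [2,2,2,6,6,2,4,2]
j→2, i→3; i≥j, return j=2. arr = [2,2,2,6,6,2,4,2]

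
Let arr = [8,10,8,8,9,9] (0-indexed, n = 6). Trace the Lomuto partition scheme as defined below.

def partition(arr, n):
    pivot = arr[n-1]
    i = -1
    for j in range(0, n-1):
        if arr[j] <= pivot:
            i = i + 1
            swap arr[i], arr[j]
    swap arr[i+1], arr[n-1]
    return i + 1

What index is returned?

4

pivot=9, i=-1
j=0: 8≤9, i=0, swap(0,0) ⇒ [8,10,8,8,9,9]
j=1: 10>9, skip
j=2: 8≤9, i=1, swap(1,2) ⇒ [8,8,10,8,9,9]
j=3: 8≤9, i=2, swap(2,3) ⇒ [8,8,8,10,9,9]
j=4: 9≤9, i=3, swap(3,4) ⇒ [8,8,8,9,10,9]
swap(4,5) ⇒ [8,8,8,9,9,10]; return 4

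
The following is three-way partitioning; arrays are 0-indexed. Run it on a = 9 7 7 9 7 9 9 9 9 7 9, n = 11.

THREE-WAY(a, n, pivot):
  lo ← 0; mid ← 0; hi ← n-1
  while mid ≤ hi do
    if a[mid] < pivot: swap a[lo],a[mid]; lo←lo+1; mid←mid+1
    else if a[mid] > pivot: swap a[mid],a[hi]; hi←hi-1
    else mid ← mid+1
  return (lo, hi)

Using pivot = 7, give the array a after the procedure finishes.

7 7 7 7 9 9 9 9 9 9 9

pivot = 7; lo=0, mid=0, hi=10
a[mid]=9>7: swap a[0],a[10]; hi=9 → 9 7 7 9 7 9 9 9 9 7 9
a[mid]=9>7: swap a[0],a[9]; hi=8 → 7 7 7 9 7 9 9 9 9 9 9
a[mid]=7=7: mid=1
a[mid]=7=7: mid=2
a[mid]=7=7: mid=3
a[mid]=9>7: swap a[3],a[8]; hi=7 → 7 7 7 9 7 9 9 9 9 9 9
a[mid]=9>7: swap a[3],a[7]; hi=6 → 7 7 7 9 7 9 9 9 9 9 9
a[mid]=9>7: swap a[3],a[6]; hi=5 → 7 7 7 9 7 9 9 9 9 9 9
a[mid]=9>7: swap a[3],a[5]; hi=4 → 7 7 7 9 7 9 9 9 9 9 9
a[mid]=9>7: swap a[3],a[4]; hi=3 → 7 7 7 7 9 9 9 9 9 9 9
a[mid]=7=7: mid=4
end: lo=0, hi=3; a = 7 7 7 7 9 9 9 9 9 9 9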